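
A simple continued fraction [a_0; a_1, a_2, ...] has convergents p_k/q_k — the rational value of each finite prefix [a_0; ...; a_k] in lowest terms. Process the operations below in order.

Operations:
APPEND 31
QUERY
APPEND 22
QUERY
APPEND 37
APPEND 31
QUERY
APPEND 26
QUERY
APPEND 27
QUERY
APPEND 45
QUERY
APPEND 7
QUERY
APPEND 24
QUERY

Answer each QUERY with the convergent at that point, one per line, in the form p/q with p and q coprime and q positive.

APPEND 31: p_0 = 31·1 + 0 = 31, q_0 = 31·0 + 1 = 1 → 31/1
APPEND 22: p_1 = 22·31 + 1 = 683, q_1 = 22·1 + 0 = 22 → 683/22
APPEND 37: p_2 = 37·683 + 31 = 25302, q_2 = 37·22 + 1 = 815 → 25302/815
APPEND 31: p_3 = 31·25302 + 683 = 785045, q_3 = 31·815 + 22 = 25287 → 785045/25287
APPEND 26: p_4 = 26·785045 + 25302 = 20436472, q_4 = 26·25287 + 815 = 658277 → 20436472/658277
APPEND 27: p_5 = 27·20436472 + 785045 = 552569789, q_5 = 27·658277 + 25287 = 17798766 → 552569789/17798766
APPEND 45: p_6 = 45·552569789 + 20436472 = 24886076977, q_6 = 45·17798766 + 658277 = 801602747 → 24886076977/801602747
APPEND 7: p_7 = 7·24886076977 + 552569789 = 174755108628, q_7 = 7·801602747 + 17798766 = 5629017995 → 174755108628/5629017995
APPEND 24: p_8 = 24·174755108628 + 24886076977 = 4219008684049, q_8 = 24·5629017995 + 801602747 = 135898034627 → 4219008684049/135898034627

31/1
683/22
785045/25287
20436472/658277
552569789/17798766
24886076977/801602747
174755108628/5629017995
4219008684049/135898034627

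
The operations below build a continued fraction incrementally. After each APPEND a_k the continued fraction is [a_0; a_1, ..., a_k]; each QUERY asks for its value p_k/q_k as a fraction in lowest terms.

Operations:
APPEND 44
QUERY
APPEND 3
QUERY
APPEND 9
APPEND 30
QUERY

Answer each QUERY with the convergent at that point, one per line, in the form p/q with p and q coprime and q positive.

APPEND 44: p_0 = 44·1 + 0 = 44, q_0 = 44·0 + 1 = 1 → 44/1
APPEND 3: p_1 = 3·44 + 1 = 133, q_1 = 3·1 + 0 = 3 → 133/3
APPEND 9: p_2 = 9·133 + 44 = 1241, q_2 = 9·3 + 1 = 28 → 1241/28
APPEND 30: p_3 = 30·1241 + 133 = 37363, q_3 = 30·28 + 3 = 843 → 37363/843

44/1
133/3
37363/843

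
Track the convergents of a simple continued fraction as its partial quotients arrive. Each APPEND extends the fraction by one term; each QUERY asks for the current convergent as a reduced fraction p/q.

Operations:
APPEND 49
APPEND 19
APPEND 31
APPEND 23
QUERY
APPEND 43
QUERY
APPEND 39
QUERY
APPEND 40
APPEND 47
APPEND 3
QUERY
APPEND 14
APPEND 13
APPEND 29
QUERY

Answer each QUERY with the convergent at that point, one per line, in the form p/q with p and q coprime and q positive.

666575/13589
28691666/584917
1119641549/22825352
6366997139539/129799533630
34675386810512057/706902946208988

APPEND 49: p_0 = 49·1 + 0 = 49, q_0 = 49·0 + 1 = 1 → 49/1
APPEND 19: p_1 = 19·49 + 1 = 932, q_1 = 19·1 + 0 = 19 → 932/19
APPEND 31: p_2 = 31·932 + 49 = 28941, q_2 = 31·19 + 1 = 590 → 28941/590
APPEND 23: p_3 = 23·28941 + 932 = 666575, q_3 = 23·590 + 19 = 13589 → 666575/13589
APPEND 43: p_4 = 43·666575 + 28941 = 28691666, q_4 = 43·13589 + 590 = 584917 → 28691666/584917
APPEND 39: p_5 = 39·28691666 + 666575 = 1119641549, q_5 = 39·584917 + 13589 = 22825352 → 1119641549/22825352
APPEND 40: p_6 = 40·1119641549 + 28691666 = 44814353626, q_6 = 40·22825352 + 584917 = 913598997 → 44814353626/913598997
APPEND 47: p_7 = 47·44814353626 + 1119641549 = 2107394261971, q_7 = 47·913598997 + 22825352 = 42961978211 → 2107394261971/42961978211
APPEND 3: p_8 = 3·2107394261971 + 44814353626 = 6366997139539, q_8 = 3·42961978211 + 913598997 = 129799533630 → 6366997139539/129799533630
APPEND 14: p_9 = 14·6366997139539 + 2107394261971 = 91245354215517, q_9 = 14·129799533630 + 42961978211 = 1860155449031 → 91245354215517/1860155449031
APPEND 13: p_10 = 13·91245354215517 + 6366997139539 = 1192556601941260, q_10 = 13·1860155449031 + 129799533630 = 24311820371033 → 1192556601941260/24311820371033
APPEND 29: p_11 = 29·1192556601941260 + 91245354215517 = 34675386810512057, q_11 = 29·24311820371033 + 1860155449031 = 706902946208988 → 34675386810512057/706902946208988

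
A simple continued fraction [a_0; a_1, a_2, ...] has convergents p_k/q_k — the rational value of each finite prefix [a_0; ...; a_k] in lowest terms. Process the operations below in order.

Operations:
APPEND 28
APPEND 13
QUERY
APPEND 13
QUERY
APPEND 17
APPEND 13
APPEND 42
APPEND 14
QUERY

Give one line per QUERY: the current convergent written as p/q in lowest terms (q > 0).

365/13
4773/170
628043823/22369043

APPEND 28: p_0 = 28·1 + 0 = 28, q_0 = 28·0 + 1 = 1 → 28/1
APPEND 13: p_1 = 13·28 + 1 = 365, q_1 = 13·1 + 0 = 13 → 365/13
APPEND 13: p_2 = 13·365 + 28 = 4773, q_2 = 13·13 + 1 = 170 → 4773/170
APPEND 17: p_3 = 17·4773 + 365 = 81506, q_3 = 17·170 + 13 = 2903 → 81506/2903
APPEND 13: p_4 = 13·81506 + 4773 = 1064351, q_4 = 13·2903 + 170 = 37909 → 1064351/37909
APPEND 42: p_5 = 42·1064351 + 81506 = 44784248, q_5 = 42·37909 + 2903 = 1595081 → 44784248/1595081
APPEND 14: p_6 = 14·44784248 + 1064351 = 628043823, q_6 = 14·1595081 + 37909 = 22369043 → 628043823/22369043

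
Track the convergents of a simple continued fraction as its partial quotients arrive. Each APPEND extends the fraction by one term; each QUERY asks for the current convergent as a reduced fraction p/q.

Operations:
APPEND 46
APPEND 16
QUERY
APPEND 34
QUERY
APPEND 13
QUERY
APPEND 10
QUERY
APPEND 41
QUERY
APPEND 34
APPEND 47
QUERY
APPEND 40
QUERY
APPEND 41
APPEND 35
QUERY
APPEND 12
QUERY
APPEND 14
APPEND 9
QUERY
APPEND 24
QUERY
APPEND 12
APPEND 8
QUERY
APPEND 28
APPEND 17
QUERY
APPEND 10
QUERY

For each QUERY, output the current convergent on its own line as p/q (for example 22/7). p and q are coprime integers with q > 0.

APPEND 46: p_0 = 46·1 + 0 = 46, q_0 = 46·0 + 1 = 1 → 46/1
APPEND 16: p_1 = 16·46 + 1 = 737, q_1 = 16·1 + 0 = 16 → 737/16
APPEND 34: p_2 = 34·737 + 46 = 25104, q_2 = 34·16 + 1 = 545 → 25104/545
APPEND 13: p_3 = 13·25104 + 737 = 327089, q_3 = 13·545 + 16 = 7101 → 327089/7101
APPEND 10: p_4 = 10·327089 + 25104 = 3295994, q_4 = 10·7101 + 545 = 71555 → 3295994/71555
APPEND 41: p_5 = 41·3295994 + 327089 = 135462843, q_5 = 41·71555 + 7101 = 2940856 → 135462843/2940856
APPEND 34: p_6 = 34·135462843 + 3295994 = 4609032656, q_6 = 34·2940856 + 71555 = 100060659 → 4609032656/100060659
APPEND 47: p_7 = 47·4609032656 + 135462843 = 216759997675, q_7 = 47·100060659 + 2940856 = 4705791829 → 216759997675/4705791829
APPEND 40: p_8 = 40·216759997675 + 4609032656 = 8675008939656, q_8 = 40·4705791829 + 100060659 = 188331733819 → 8675008939656/188331733819
APPEND 41: p_9 = 41·8675008939656 + 216759997675 = 355892126523571, q_9 = 41·188331733819 + 4705791829 = 7726306878408 → 355892126523571/7726306878408
APPEND 35: p_10 = 35·355892126523571 + 8675008939656 = 12464899437264641, q_10 = 35·7726306878408 + 188331733819 = 270609072478099 → 12464899437264641/270609072478099
APPEND 12: p_11 = 12·12464899437264641 + 355892126523571 = 149934685373699263, q_11 = 12·270609072478099 + 7726306878408 = 3255035176615596 → 149934685373699263/3255035176615596
APPEND 14: p_12 = 14·149934685373699263 + 12464899437264641 = 2111550494669054323, q_12 = 14·3255035176615596 + 270609072478099 = 45841101545096443 → 2111550494669054323/45841101545096443
APPEND 9: p_13 = 9·2111550494669054323 + 149934685373699263 = 19153889137395188170, q_13 = 9·45841101545096443 + 3255035176615596 = 415824949082483583 → 19153889137395188170/415824949082483583
APPEND 24: p_14 = 24·19153889137395188170 + 2111550494669054323 = 461804889792153570403, q_14 = 24·415824949082483583 + 45841101545096443 = 10025639879524702435 → 461804889792153570403/10025639879524702435
APPEND 12: p_15 = 12·461804889792153570403 + 19153889137395188170 = 5560812566643238033006, q_15 = 12·10025639879524702435 + 415824949082483583 = 120723503503378912803 → 5560812566643238033006/120723503503378912803
APPEND 8: p_16 = 8·5560812566643238033006 + 461804889792153570403 = 44948305422938057834451, q_16 = 8·120723503503378912803 + 10025639879524702435 = 975813667906556004859 → 44948305422938057834451/975813667906556004859
APPEND 28: p_17 = 28·44948305422938057834451 + 5560812566643238033006 = 1264113364408908857397634, q_17 = 28·975813667906556004859 + 120723503503378912803 = 27443506204886947048855 → 1264113364408908857397634/27443506204886947048855
APPEND 17: p_18 = 17·1264113364408908857397634 + 44948305422938057834451 = 21534875500374388633594229, q_18 = 17·27443506204886947048855 + 975813667906556004859 = 467515419150984655835394 → 21534875500374388633594229/467515419150984655835394
APPEND 10: p_19 = 10·21534875500374388633594229 + 1264113364408908857397634 = 216612868368152795193339924, q_19 = 10·467515419150984655835394 + 27443506204886947048855 = 4702597697714733505402795 → 216612868368152795193339924/4702597697714733505402795

737/16
25104/545
327089/7101
3295994/71555
135462843/2940856
216759997675/4705791829
8675008939656/188331733819
12464899437264641/270609072478099
149934685373699263/3255035176615596
19153889137395188170/415824949082483583
461804889792153570403/10025639879524702435
44948305422938057834451/975813667906556004859
21534875500374388633594229/467515419150984655835394
216612868368152795193339924/4702597697714733505402795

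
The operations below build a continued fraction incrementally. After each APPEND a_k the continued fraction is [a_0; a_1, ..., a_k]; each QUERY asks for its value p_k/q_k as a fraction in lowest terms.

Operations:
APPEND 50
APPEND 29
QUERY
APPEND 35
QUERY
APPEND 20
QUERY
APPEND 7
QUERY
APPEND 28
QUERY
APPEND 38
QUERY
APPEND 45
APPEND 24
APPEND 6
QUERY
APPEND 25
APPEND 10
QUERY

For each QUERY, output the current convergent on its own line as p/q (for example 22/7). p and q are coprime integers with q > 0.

APPEND 50: p_0 = 50·1 + 0 = 50, q_0 = 50·0 + 1 = 1 → 50/1
APPEND 29: p_1 = 29·50 + 1 = 1451, q_1 = 29·1 + 0 = 29 → 1451/29
APPEND 35: p_2 = 35·1451 + 50 = 50835, q_2 = 35·29 + 1 = 1016 → 50835/1016
APPEND 20: p_3 = 20·50835 + 1451 = 1018151, q_3 = 20·1016 + 29 = 20349 → 1018151/20349
APPEND 7: p_4 = 7·1018151 + 50835 = 7177892, q_4 = 7·20349 + 1016 = 143459 → 7177892/143459
APPEND 28: p_5 = 28·7177892 + 1018151 = 201999127, q_5 = 28·143459 + 20349 = 4037201 → 201999127/4037201
APPEND 38: p_6 = 38·201999127 + 7177892 = 7683144718, q_6 = 38·4037201 + 143459 = 153557097 → 7683144718/153557097
APPEND 45: p_7 = 45·7683144718 + 201999127 = 345943511437, q_7 = 45·153557097 + 4037201 = 6914106566 → 345943511437/6914106566
APPEND 24: p_8 = 24·345943511437 + 7683144718 = 8310327419206, q_8 = 24·6914106566 + 153557097 = 166092114681 → 8310327419206/166092114681
APPEND 6: p_9 = 6·8310327419206 + 345943511437 = 50207908026673, q_9 = 6·166092114681 + 6914106566 = 1003466794652 → 50207908026673/1003466794652
APPEND 25: p_10 = 25·50207908026673 + 8310327419206 = 1263508028086031, q_10 = 25·1003466794652 + 166092114681 = 25252761980981 → 1263508028086031/25252761980981
APPEND 10: p_11 = 10·1263508028086031 + 50207908026673 = 12685288188886983, q_11 = 10·25252761980981 + 1003466794652 = 253531086604462 → 12685288188886983/253531086604462

1451/29
50835/1016
1018151/20349
7177892/143459
201999127/4037201
7683144718/153557097
50207908026673/1003466794652
12685288188886983/253531086604462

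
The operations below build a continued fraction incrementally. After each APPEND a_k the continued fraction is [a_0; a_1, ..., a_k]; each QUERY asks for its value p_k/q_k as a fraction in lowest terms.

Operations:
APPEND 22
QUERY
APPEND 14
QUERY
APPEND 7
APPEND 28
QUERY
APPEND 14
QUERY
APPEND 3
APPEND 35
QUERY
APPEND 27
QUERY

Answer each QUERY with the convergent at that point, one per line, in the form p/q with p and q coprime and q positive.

22/1
309/14
61489/2786
863031/39103
93633401/4242428
2530752409/114665651

APPEND 22: p_0 = 22·1 + 0 = 22, q_0 = 22·0 + 1 = 1 → 22/1
APPEND 14: p_1 = 14·22 + 1 = 309, q_1 = 14·1 + 0 = 14 → 309/14
APPEND 7: p_2 = 7·309 + 22 = 2185, q_2 = 7·14 + 1 = 99 → 2185/99
APPEND 28: p_3 = 28·2185 + 309 = 61489, q_3 = 28·99 + 14 = 2786 → 61489/2786
APPEND 14: p_4 = 14·61489 + 2185 = 863031, q_4 = 14·2786 + 99 = 39103 → 863031/39103
APPEND 3: p_5 = 3·863031 + 61489 = 2650582, q_5 = 3·39103 + 2786 = 120095 → 2650582/120095
APPEND 35: p_6 = 35·2650582 + 863031 = 93633401, q_6 = 35·120095 + 39103 = 4242428 → 93633401/4242428
APPEND 27: p_7 = 27·93633401 + 2650582 = 2530752409, q_7 = 27·4242428 + 120095 = 114665651 → 2530752409/114665651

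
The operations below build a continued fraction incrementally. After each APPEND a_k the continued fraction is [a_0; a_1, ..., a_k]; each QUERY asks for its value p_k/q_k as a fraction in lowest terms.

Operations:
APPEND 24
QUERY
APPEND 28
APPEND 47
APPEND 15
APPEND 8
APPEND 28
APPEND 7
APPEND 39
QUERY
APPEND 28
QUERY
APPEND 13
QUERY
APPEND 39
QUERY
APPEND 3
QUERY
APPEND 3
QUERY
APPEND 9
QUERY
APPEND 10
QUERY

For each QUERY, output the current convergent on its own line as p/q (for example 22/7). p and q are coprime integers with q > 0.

24/1
29706898781/1235949633
832552115237/34638165662
10852884396862/451532103239
424095043592855/17644390191983
1283138015175427/53384702679188
4273509089119136/177798498229547
39744719817247651/1653571186745111
401720707261595646/16713510365680657

APPEND 24: p_0 = 24·1 + 0 = 24, q_0 = 24·0 + 1 = 1 → 24/1
APPEND 28: p_1 = 28·24 + 1 = 673, q_1 = 28·1 + 0 = 28 → 673/28
APPEND 47: p_2 = 47·673 + 24 = 31655, q_2 = 47·28 + 1 = 1317 → 31655/1317
APPEND 15: p_3 = 15·31655 + 673 = 475498, q_3 = 15·1317 + 28 = 19783 → 475498/19783
APPEND 8: p_4 = 8·475498 + 31655 = 3835639, q_4 = 8·19783 + 1317 = 159581 → 3835639/159581
APPEND 28: p_5 = 28·3835639 + 475498 = 107873390, q_5 = 28·159581 + 19783 = 4488051 → 107873390/4488051
APPEND 7: p_6 = 7·107873390 + 3835639 = 758949369, q_6 = 7·4488051 + 159581 = 31575938 → 758949369/31575938
APPEND 39: p_7 = 39·758949369 + 107873390 = 29706898781, q_7 = 39·31575938 + 4488051 = 1235949633 → 29706898781/1235949633
APPEND 28: p_8 = 28·29706898781 + 758949369 = 832552115237, q_8 = 28·1235949633 + 31575938 = 34638165662 → 832552115237/34638165662
APPEND 13: p_9 = 13·832552115237 + 29706898781 = 10852884396862, q_9 = 13·34638165662 + 1235949633 = 451532103239 → 10852884396862/451532103239
APPEND 39: p_10 = 39·10852884396862 + 832552115237 = 424095043592855, q_10 = 39·451532103239 + 34638165662 = 17644390191983 → 424095043592855/17644390191983
APPEND 3: p_11 = 3·424095043592855 + 10852884396862 = 1283138015175427, q_11 = 3·17644390191983 + 451532103239 = 53384702679188 → 1283138015175427/53384702679188
APPEND 3: p_12 = 3·1283138015175427 + 424095043592855 = 4273509089119136, q_12 = 3·53384702679188 + 17644390191983 = 177798498229547 → 4273509089119136/177798498229547
APPEND 9: p_13 = 9·4273509089119136 + 1283138015175427 = 39744719817247651, q_13 = 9·177798498229547 + 53384702679188 = 1653571186745111 → 39744719817247651/1653571186745111
APPEND 10: p_14 = 10·39744719817247651 + 4273509089119136 = 401720707261595646, q_14 = 10·1653571186745111 + 177798498229547 = 16713510365680657 → 401720707261595646/16713510365680657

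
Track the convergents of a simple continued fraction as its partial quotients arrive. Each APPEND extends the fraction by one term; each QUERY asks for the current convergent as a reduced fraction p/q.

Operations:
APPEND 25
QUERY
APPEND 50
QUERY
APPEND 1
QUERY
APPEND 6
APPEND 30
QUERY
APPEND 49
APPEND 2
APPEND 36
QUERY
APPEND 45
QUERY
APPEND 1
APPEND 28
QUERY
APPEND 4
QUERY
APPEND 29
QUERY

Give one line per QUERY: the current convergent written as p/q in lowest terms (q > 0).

APPEND 25: p_0 = 25·1 + 0 = 25, q_0 = 25·0 + 1 = 1 → 25/1
APPEND 50: p_1 = 50·25 + 1 = 1251, q_1 = 50·1 + 0 = 50 → 1251/50
APPEND 1: p_2 = 1·1251 + 25 = 1276, q_2 = 1·50 + 1 = 51 → 1276/51
APPEND 6: p_3 = 6·1276 + 1251 = 8907, q_3 = 6·51 + 50 = 356 → 8907/356
APPEND 30: p_4 = 30·8907 + 1276 = 268486, q_4 = 30·356 + 51 = 10731 → 268486/10731
APPEND 49: p_5 = 49·268486 + 8907 = 13164721, q_5 = 49·10731 + 356 = 526175 → 13164721/526175
APPEND 2: p_6 = 2·13164721 + 268486 = 26597928, q_6 = 2·526175 + 10731 = 1063081 → 26597928/1063081
APPEND 36: p_7 = 36·26597928 + 13164721 = 970690129, q_7 = 36·1063081 + 526175 = 38797091 → 970690129/38797091
APPEND 45: p_8 = 45·970690129 + 26597928 = 43707653733, q_8 = 45·38797091 + 1063081 = 1746932176 → 43707653733/1746932176
APPEND 1: p_9 = 1·43707653733 + 970690129 = 44678343862, q_9 = 1·1746932176 + 38797091 = 1785729267 → 44678343862/1785729267
APPEND 28: p_10 = 28·44678343862 + 43707653733 = 1294701281869, q_10 = 28·1785729267 + 1746932176 = 51747351652 → 1294701281869/51747351652
APPEND 4: p_11 = 4·1294701281869 + 44678343862 = 5223483471338, q_11 = 4·51747351652 + 1785729267 = 208775135875 → 5223483471338/208775135875
APPEND 29: p_12 = 29·5223483471338 + 1294701281869 = 152775721950671, q_12 = 29·208775135875 + 51747351652 = 6106226292027 → 152775721950671/6106226292027

25/1
1251/50
1276/51
268486/10731
970690129/38797091
43707653733/1746932176
1294701281869/51747351652
5223483471338/208775135875
152775721950671/6106226292027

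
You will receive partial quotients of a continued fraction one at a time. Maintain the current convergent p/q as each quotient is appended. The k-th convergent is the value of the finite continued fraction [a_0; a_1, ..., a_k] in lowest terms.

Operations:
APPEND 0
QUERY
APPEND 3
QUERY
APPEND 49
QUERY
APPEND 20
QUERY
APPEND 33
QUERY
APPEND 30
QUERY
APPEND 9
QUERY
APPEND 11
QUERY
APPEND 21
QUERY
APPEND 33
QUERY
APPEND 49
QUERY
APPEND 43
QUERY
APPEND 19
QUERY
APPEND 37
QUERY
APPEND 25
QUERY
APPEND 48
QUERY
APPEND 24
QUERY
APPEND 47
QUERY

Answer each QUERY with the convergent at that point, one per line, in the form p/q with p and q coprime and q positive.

0/1
1/3
49/148
981/2963
32422/97927
973641/2940773
8795191/26564884
97720742/295154497
2060930773/6224809321
68108436251/205713862090
3339374307072/10086204051731
143661203640347/433912488086523
2732902243473665/8254423477695668
101261044212165952/305847581162826239
2534259007547622465/7654443952548351643
121745693406498044272/367719157303483705103
2924430900763500684993/8832914219236157274115
137569998029291030238943/415514687461402875588508

APPEND 0: p_0 = 0·1 + 0 = 0, q_0 = 0·0 + 1 = 1 → 0/1
APPEND 3: p_1 = 3·0 + 1 = 1, q_1 = 3·1 + 0 = 3 → 1/3
APPEND 49: p_2 = 49·1 + 0 = 49, q_2 = 49·3 + 1 = 148 → 49/148
APPEND 20: p_3 = 20·49 + 1 = 981, q_3 = 20·148 + 3 = 2963 → 981/2963
APPEND 33: p_4 = 33·981 + 49 = 32422, q_4 = 33·2963 + 148 = 97927 → 32422/97927
APPEND 30: p_5 = 30·32422 + 981 = 973641, q_5 = 30·97927 + 2963 = 2940773 → 973641/2940773
APPEND 9: p_6 = 9·973641 + 32422 = 8795191, q_6 = 9·2940773 + 97927 = 26564884 → 8795191/26564884
APPEND 11: p_7 = 11·8795191 + 973641 = 97720742, q_7 = 11·26564884 + 2940773 = 295154497 → 97720742/295154497
APPEND 21: p_8 = 21·97720742 + 8795191 = 2060930773, q_8 = 21·295154497 + 26564884 = 6224809321 → 2060930773/6224809321
APPEND 33: p_9 = 33·2060930773 + 97720742 = 68108436251, q_9 = 33·6224809321 + 295154497 = 205713862090 → 68108436251/205713862090
APPEND 49: p_10 = 49·68108436251 + 2060930773 = 3339374307072, q_10 = 49·205713862090 + 6224809321 = 10086204051731 → 3339374307072/10086204051731
APPEND 43: p_11 = 43·3339374307072 + 68108436251 = 143661203640347, q_11 = 43·10086204051731 + 205713862090 = 433912488086523 → 143661203640347/433912488086523
APPEND 19: p_12 = 19·143661203640347 + 3339374307072 = 2732902243473665, q_12 = 19·433912488086523 + 10086204051731 = 8254423477695668 → 2732902243473665/8254423477695668
APPEND 37: p_13 = 37·2732902243473665 + 143661203640347 = 101261044212165952, q_13 = 37·8254423477695668 + 433912488086523 = 305847581162826239 → 101261044212165952/305847581162826239
APPEND 25: p_14 = 25·101261044212165952 + 2732902243473665 = 2534259007547622465, q_14 = 25·305847581162826239 + 8254423477695668 = 7654443952548351643 → 2534259007547622465/7654443952548351643
APPEND 48: p_15 = 48·2534259007547622465 + 101261044212165952 = 121745693406498044272, q_15 = 48·7654443952548351643 + 305847581162826239 = 367719157303483705103 → 121745693406498044272/367719157303483705103
APPEND 24: p_16 = 24·121745693406498044272 + 2534259007547622465 = 2924430900763500684993, q_16 = 24·367719157303483705103 + 7654443952548351643 = 8832914219236157274115 → 2924430900763500684993/8832914219236157274115
APPEND 47: p_17 = 47·2924430900763500684993 + 121745693406498044272 = 137569998029291030238943, q_17 = 47·8832914219236157274115 + 367719157303483705103 = 415514687461402875588508 → 137569998029291030238943/415514687461402875588508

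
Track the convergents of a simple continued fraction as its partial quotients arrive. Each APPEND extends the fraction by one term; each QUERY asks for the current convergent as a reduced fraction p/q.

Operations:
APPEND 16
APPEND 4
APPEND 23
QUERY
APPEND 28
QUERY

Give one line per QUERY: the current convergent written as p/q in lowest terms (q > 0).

1511/93
42373/2608

APPEND 16: p_0 = 16·1 + 0 = 16, q_0 = 16·0 + 1 = 1 → 16/1
APPEND 4: p_1 = 4·16 + 1 = 65, q_1 = 4·1 + 0 = 4 → 65/4
APPEND 23: p_2 = 23·65 + 16 = 1511, q_2 = 23·4 + 1 = 93 → 1511/93
APPEND 28: p_3 = 28·1511 + 65 = 42373, q_3 = 28·93 + 4 = 2608 → 42373/2608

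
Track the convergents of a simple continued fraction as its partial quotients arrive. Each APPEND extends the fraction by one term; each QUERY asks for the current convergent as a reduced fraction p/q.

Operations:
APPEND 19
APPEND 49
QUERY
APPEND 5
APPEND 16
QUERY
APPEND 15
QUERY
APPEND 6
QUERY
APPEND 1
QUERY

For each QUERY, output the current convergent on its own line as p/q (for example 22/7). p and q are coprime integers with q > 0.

APPEND 19: p_0 = 19·1 + 0 = 19, q_0 = 19·0 + 1 = 1 → 19/1
APPEND 49: p_1 = 49·19 + 1 = 932, q_1 = 49·1 + 0 = 49 → 932/49
APPEND 5: p_2 = 5·932 + 19 = 4679, q_2 = 5·49 + 1 = 246 → 4679/246
APPEND 16: p_3 = 16·4679 + 932 = 75796, q_3 = 16·246 + 49 = 3985 → 75796/3985
APPEND 15: p_4 = 15·75796 + 4679 = 1141619, q_4 = 15·3985 + 246 = 60021 → 1141619/60021
APPEND 6: p_5 = 6·1141619 + 75796 = 6925510, q_5 = 6·60021 + 3985 = 364111 → 6925510/364111
APPEND 1: p_6 = 1·6925510 + 1141619 = 8067129, q_6 = 1·364111 + 60021 = 424132 → 8067129/424132

932/49
75796/3985
1141619/60021
6925510/364111
8067129/424132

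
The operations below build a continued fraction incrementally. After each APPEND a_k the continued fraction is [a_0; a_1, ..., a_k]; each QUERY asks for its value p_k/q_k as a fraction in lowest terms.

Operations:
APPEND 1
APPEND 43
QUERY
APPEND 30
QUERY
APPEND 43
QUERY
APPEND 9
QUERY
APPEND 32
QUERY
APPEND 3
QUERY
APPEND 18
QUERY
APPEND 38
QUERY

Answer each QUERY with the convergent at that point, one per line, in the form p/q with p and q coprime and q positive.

44/43
1321/1291
56847/55556
512944/501295
16471055/16096996
49926109/48792283
915141017/894358090
34825284755/34034399703

APPEND 1: p_0 = 1·1 + 0 = 1, q_0 = 1·0 + 1 = 1 → 1/1
APPEND 43: p_1 = 43·1 + 1 = 44, q_1 = 43·1 + 0 = 43 → 44/43
APPEND 30: p_2 = 30·44 + 1 = 1321, q_2 = 30·43 + 1 = 1291 → 1321/1291
APPEND 43: p_3 = 43·1321 + 44 = 56847, q_3 = 43·1291 + 43 = 55556 → 56847/55556
APPEND 9: p_4 = 9·56847 + 1321 = 512944, q_4 = 9·55556 + 1291 = 501295 → 512944/501295
APPEND 32: p_5 = 32·512944 + 56847 = 16471055, q_5 = 32·501295 + 55556 = 16096996 → 16471055/16096996
APPEND 3: p_6 = 3·16471055 + 512944 = 49926109, q_6 = 3·16096996 + 501295 = 48792283 → 49926109/48792283
APPEND 18: p_7 = 18·49926109 + 16471055 = 915141017, q_7 = 18·48792283 + 16096996 = 894358090 → 915141017/894358090
APPEND 38: p_8 = 38·915141017 + 49926109 = 34825284755, q_8 = 38·894358090 + 48792283 = 34034399703 → 34825284755/34034399703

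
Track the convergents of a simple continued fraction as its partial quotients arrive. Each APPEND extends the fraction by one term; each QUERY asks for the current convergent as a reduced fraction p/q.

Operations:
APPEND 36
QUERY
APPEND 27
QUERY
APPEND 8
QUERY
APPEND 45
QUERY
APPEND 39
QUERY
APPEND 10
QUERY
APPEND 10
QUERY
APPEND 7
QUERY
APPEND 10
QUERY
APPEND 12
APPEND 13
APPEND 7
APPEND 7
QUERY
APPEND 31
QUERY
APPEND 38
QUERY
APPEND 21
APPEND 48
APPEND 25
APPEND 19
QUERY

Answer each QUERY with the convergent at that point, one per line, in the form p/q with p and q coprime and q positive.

APPEND 36: p_0 = 36·1 + 0 = 36, q_0 = 36·0 + 1 = 1 → 36/1
APPEND 27: p_1 = 27·36 + 1 = 973, q_1 = 27·1 + 0 = 27 → 973/27
APPEND 8: p_2 = 8·973 + 36 = 7820, q_2 = 8·27 + 1 = 217 → 7820/217
APPEND 45: p_3 = 45·7820 + 973 = 352873, q_3 = 45·217 + 27 = 9792 → 352873/9792
APPEND 39: p_4 = 39·352873 + 7820 = 13769867, q_4 = 39·9792 + 217 = 382105 → 13769867/382105
APPEND 10: p_5 = 10·13769867 + 352873 = 138051543, q_5 = 10·382105 + 9792 = 3830842 → 138051543/3830842
APPEND 10: p_6 = 10·138051543 + 13769867 = 1394285297, q_6 = 10·3830842 + 382105 = 38690525 → 1394285297/38690525
APPEND 7: p_7 = 7·1394285297 + 138051543 = 9898048622, q_7 = 7·38690525 + 3830842 = 274664517 → 9898048622/274664517
APPEND 10: p_8 = 10·9898048622 + 1394285297 = 100374771517, q_8 = 10·274664517 + 38690525 = 2785335695 → 100374771517/2785335695
APPEND 12: p_9 = 12·100374771517 + 9898048622 = 1214395306826, q_9 = 12·2785335695 + 274664517 = 33698692857 → 1214395306826/33698692857
APPEND 13: p_10 = 13·1214395306826 + 100374771517 = 15887513760255, q_10 = 13·33698692857 + 2785335695 = 440868342836 → 15887513760255/440868342836
APPEND 7: p_11 = 7·15887513760255 + 1214395306826 = 112426991628611, q_11 = 7·440868342836 + 33698692857 = 3119777092709 → 112426991628611/3119777092709
APPEND 7: p_12 = 7·112426991628611 + 15887513760255 = 802876455160532, q_12 = 7·3119777092709 + 440868342836 = 22279307991799 → 802876455160532/22279307991799
APPEND 31: p_13 = 31·802876455160532 + 112426991628611 = 25001597101605103, q_13 = 31·22279307991799 + 3119777092709 = 693778324838478 → 25001597101605103/693778324838478
APPEND 38: p_14 = 38·25001597101605103 + 802876455160532 = 950863566316154446, q_14 = 38·693778324838478 + 22279307991799 = 26385855651853963 → 950863566316154446/26385855651853963
APPEND 21: p_15 = 21·950863566316154446 + 25001597101605103 = 19993136489740848469, q_15 = 21·26385855651853963 + 693778324838478 = 554796747013771701 → 19993136489740848469/554796747013771701
APPEND 48: p_16 = 48·19993136489740848469 + 950863566316154446 = 960621415073876880958, q_16 = 48·554796747013771701 + 26385855651853963 = 26656629712312895611 → 960621415073876880958/26656629712312895611
APPEND 25: p_17 = 25·960621415073876880958 + 19993136489740848469 = 24035528513336662872419, q_17 = 25·26656629712312895611 + 554796747013771701 = 666970539554836161976 → 24035528513336662872419/666970539554836161976
APPEND 19: p_18 = 19·24035528513336662872419 + 960621415073876880958 = 457635663168470471456919, q_18 = 19·666970539554836161976 + 26656629712312895611 = 12699096881254199973155 → 457635663168470471456919/12699096881254199973155

36/1
973/27
7820/217
352873/9792
13769867/382105
138051543/3830842
1394285297/38690525
9898048622/274664517
100374771517/2785335695
802876455160532/22279307991799
25001597101605103/693778324838478
950863566316154446/26385855651853963
457635663168470471456919/12699096881254199973155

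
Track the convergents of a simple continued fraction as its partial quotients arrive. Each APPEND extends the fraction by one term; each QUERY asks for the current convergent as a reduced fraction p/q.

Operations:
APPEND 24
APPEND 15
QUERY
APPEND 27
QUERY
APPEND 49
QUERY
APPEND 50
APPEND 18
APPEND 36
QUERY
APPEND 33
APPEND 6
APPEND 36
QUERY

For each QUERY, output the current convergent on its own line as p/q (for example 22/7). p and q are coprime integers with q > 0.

361/15
9771/406
479140/19909
15571683419/647027268
112163123747449/4660549381585

APPEND 24: p_0 = 24·1 + 0 = 24, q_0 = 24·0 + 1 = 1 → 24/1
APPEND 15: p_1 = 15·24 + 1 = 361, q_1 = 15·1 + 0 = 15 → 361/15
APPEND 27: p_2 = 27·361 + 24 = 9771, q_2 = 27·15 + 1 = 406 → 9771/406
APPEND 49: p_3 = 49·9771 + 361 = 479140, q_3 = 49·406 + 15 = 19909 → 479140/19909
APPEND 50: p_4 = 50·479140 + 9771 = 23966771, q_4 = 50·19909 + 406 = 995856 → 23966771/995856
APPEND 18: p_5 = 18·23966771 + 479140 = 431881018, q_5 = 18·995856 + 19909 = 17945317 → 431881018/17945317
APPEND 36: p_6 = 36·431881018 + 23966771 = 15571683419, q_6 = 36·17945317 + 995856 = 647027268 → 15571683419/647027268
APPEND 33: p_7 = 33·15571683419 + 431881018 = 514297433845, q_7 = 33·647027268 + 17945317 = 21369845161 → 514297433845/21369845161
APPEND 6: p_8 = 6·514297433845 + 15571683419 = 3101356286489, q_8 = 6·21369845161 + 647027268 = 128866098234 → 3101356286489/128866098234
APPEND 36: p_9 = 36·3101356286489 + 514297433845 = 112163123747449, q_9 = 36·128866098234 + 21369845161 = 4660549381585 → 112163123747449/4660549381585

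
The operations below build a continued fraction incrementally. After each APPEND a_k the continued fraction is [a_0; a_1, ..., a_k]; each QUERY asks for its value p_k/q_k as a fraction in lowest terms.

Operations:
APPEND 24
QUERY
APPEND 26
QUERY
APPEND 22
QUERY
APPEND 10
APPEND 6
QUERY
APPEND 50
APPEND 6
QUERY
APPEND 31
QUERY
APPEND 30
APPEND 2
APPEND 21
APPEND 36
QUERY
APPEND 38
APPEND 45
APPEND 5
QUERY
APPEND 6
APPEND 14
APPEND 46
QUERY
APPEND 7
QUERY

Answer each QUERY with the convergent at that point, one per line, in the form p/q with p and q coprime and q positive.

APPEND 24: p_0 = 24·1 + 0 = 24, q_0 = 24·0 + 1 = 1 → 24/1
APPEND 26: p_1 = 26·24 + 1 = 625, q_1 = 26·1 + 0 = 26 → 625/26
APPEND 22: p_2 = 22·625 + 24 = 13774, q_2 = 22·26 + 1 = 573 → 13774/573
APPEND 10: p_3 = 10·13774 + 625 = 138365, q_3 = 10·573 + 26 = 5756 → 138365/5756
APPEND 6: p_4 = 6·138365 + 13774 = 843964, q_4 = 6·5756 + 573 = 35109 → 843964/35109
APPEND 50: p_5 = 50·843964 + 138365 = 42336565, q_5 = 50·35109 + 5756 = 1761206 → 42336565/1761206
APPEND 6: p_6 = 6·42336565 + 843964 = 254863354, q_6 = 6·1761206 + 35109 = 10602345 → 254863354/10602345
APPEND 31: p_7 = 31·254863354 + 42336565 = 7943100539, q_7 = 31·10602345 + 1761206 = 330433901 → 7943100539/330433901
APPEND 30: p_8 = 30·7943100539 + 254863354 = 238547879524, q_8 = 30·330433901 + 10602345 = 9923619375 → 238547879524/9923619375
APPEND 2: p_9 = 2·238547879524 + 7943100539 = 485038859587, q_9 = 2·9923619375 + 330433901 = 20177672651 → 485038859587/20177672651
APPEND 21: p_10 = 21·485038859587 + 238547879524 = 10424363930851, q_10 = 21·20177672651 + 9923619375 = 433654745046 → 10424363930851/433654745046
APPEND 36: p_11 = 36·10424363930851 + 485038859587 = 375762140370223, q_11 = 36·433654745046 + 20177672651 = 15631748494307 → 375762140370223/15631748494307
APPEND 38: p_12 = 38·375762140370223 + 10424363930851 = 14289385697999325, q_12 = 38·15631748494307 + 433654745046 = 594440097528712 → 14289385697999325/594440097528712
APPEND 45: p_13 = 45·14289385697999325 + 375762140370223 = 643398118550339848, q_13 = 45·594440097528712 + 15631748494307 = 26765436137286347 → 643398118550339848/26765436137286347
APPEND 5: p_14 = 5·643398118550339848 + 14289385697999325 = 3231279978449698565, q_14 = 5·26765436137286347 + 594440097528712 = 134421620783960447 → 3231279978449698565/134421620783960447
APPEND 6: p_15 = 6·3231279978449698565 + 643398118550339848 = 20031077989248531238, q_15 = 6·134421620783960447 + 26765436137286347 = 833295160841049029 → 20031077989248531238/833295160841049029
APPEND 14: p_16 = 14·20031077989248531238 + 3231279978449698565 = 283666371827929135897, q_16 = 14·833295160841049029 + 134421620783960447 = 11800553872558646853 → 283666371827929135897/11800553872558646853
APPEND 46: p_17 = 46·283666371827929135897 + 20031077989248531238 = 13068684182073988782500, q_17 = 46·11800553872558646853 + 833295160841049029 = 543658773298538804267 → 13068684182073988782500/543658773298538804267
APPEND 7: p_18 = 7·13068684182073988782500 + 283666371827929135897 = 91764455646345850613397, q_18 = 7·543658773298538804267 + 11800553872558646853 = 3817411966962330276722 → 91764455646345850613397/3817411966962330276722

24/1
625/26
13774/573
843964/35109
254863354/10602345
7943100539/330433901
375762140370223/15631748494307
3231279978449698565/134421620783960447
13068684182073988782500/543658773298538804267
91764455646345850613397/3817411966962330276722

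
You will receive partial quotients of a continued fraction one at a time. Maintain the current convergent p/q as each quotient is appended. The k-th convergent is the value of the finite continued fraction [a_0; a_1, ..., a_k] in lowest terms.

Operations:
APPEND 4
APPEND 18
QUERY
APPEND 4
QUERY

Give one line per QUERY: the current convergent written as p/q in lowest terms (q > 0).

73/18
296/73

APPEND 4: p_0 = 4·1 + 0 = 4, q_0 = 4·0 + 1 = 1 → 4/1
APPEND 18: p_1 = 18·4 + 1 = 73, q_1 = 18·1 + 0 = 18 → 73/18
APPEND 4: p_2 = 4·73 + 4 = 296, q_2 = 4·18 + 1 = 73 → 296/73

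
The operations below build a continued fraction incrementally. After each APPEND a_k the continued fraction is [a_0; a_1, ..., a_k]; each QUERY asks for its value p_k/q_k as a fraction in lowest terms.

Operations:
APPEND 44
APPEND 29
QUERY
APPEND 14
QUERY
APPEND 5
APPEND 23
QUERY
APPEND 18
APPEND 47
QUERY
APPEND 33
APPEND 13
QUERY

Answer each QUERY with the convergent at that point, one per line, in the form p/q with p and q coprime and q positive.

APPEND 44: p_0 = 44·1 + 0 = 44, q_0 = 44·0 + 1 = 1 → 44/1
APPEND 29: p_1 = 29·44 + 1 = 1277, q_1 = 29·1 + 0 = 29 → 1277/29
APPEND 14: p_2 = 14·1277 + 44 = 17922, q_2 = 14·29 + 1 = 407 → 17922/407
APPEND 5: p_3 = 5·17922 + 1277 = 90887, q_3 = 5·407 + 29 = 2064 → 90887/2064
APPEND 23: p_4 = 23·90887 + 17922 = 2108323, q_4 = 23·2064 + 407 = 47879 → 2108323/47879
APPEND 18: p_5 = 18·2108323 + 90887 = 38040701, q_5 = 18·47879 + 2064 = 863886 → 38040701/863886
APPEND 47: p_6 = 47·38040701 + 2108323 = 1790021270, q_6 = 47·863886 + 47879 = 40650521 → 1790021270/40650521
APPEND 33: p_7 = 33·1790021270 + 38040701 = 59108742611, q_7 = 33·40650521 + 863886 = 1342331079 → 59108742611/1342331079
APPEND 13: p_8 = 13·59108742611 + 1790021270 = 770203675213, q_8 = 13·1342331079 + 40650521 = 17490954548 → 770203675213/17490954548

1277/29
17922/407
2108323/47879
1790021270/40650521
770203675213/17490954548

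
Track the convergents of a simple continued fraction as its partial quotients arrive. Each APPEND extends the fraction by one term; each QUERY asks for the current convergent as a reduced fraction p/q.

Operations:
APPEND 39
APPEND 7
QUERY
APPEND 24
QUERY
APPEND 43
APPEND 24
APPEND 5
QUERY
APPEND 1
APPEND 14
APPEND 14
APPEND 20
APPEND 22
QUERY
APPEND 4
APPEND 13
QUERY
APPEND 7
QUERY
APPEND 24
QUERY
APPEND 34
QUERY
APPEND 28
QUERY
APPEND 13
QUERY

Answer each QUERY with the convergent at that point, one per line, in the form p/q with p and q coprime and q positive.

274/7
6615/169
34484074/880999
3816491467329/97503710444
204524151511649/5225182295967
1447108111354183/36970712886040
34935118824012041/892522291560927
1189241148127763577/30382728625957558
33333687266401392197/851608923818372551
434527175611345862138/11101298738264800721

APPEND 39: p_0 = 39·1 + 0 = 39, q_0 = 39·0 + 1 = 1 → 39/1
APPEND 7: p_1 = 7·39 + 1 = 274, q_1 = 7·1 + 0 = 7 → 274/7
APPEND 24: p_2 = 24·274 + 39 = 6615, q_2 = 24·7 + 1 = 169 → 6615/169
APPEND 43: p_3 = 43·6615 + 274 = 284719, q_3 = 43·169 + 7 = 7274 → 284719/7274
APPEND 24: p_4 = 24·284719 + 6615 = 6839871, q_4 = 24·7274 + 169 = 174745 → 6839871/174745
APPEND 5: p_5 = 5·6839871 + 284719 = 34484074, q_5 = 5·174745 + 7274 = 880999 → 34484074/880999
APPEND 1: p_6 = 1·34484074 + 6839871 = 41323945, q_6 = 1·880999 + 174745 = 1055744 → 41323945/1055744
APPEND 14: p_7 = 14·41323945 + 34484074 = 613019304, q_7 = 14·1055744 + 880999 = 15661415 → 613019304/15661415
APPEND 14: p_8 = 14·613019304 + 41323945 = 8623594201, q_8 = 14·15661415 + 1055744 = 220315554 → 8623594201/220315554
APPEND 20: p_9 = 20·8623594201 + 613019304 = 173084903324, q_9 = 20·220315554 + 15661415 = 4421972495 → 173084903324/4421972495
APPEND 22: p_10 = 22·173084903324 + 8623594201 = 3816491467329, q_10 = 22·4421972495 + 220315554 = 97503710444 → 3816491467329/97503710444
APPEND 4: p_11 = 4·3816491467329 + 173084903324 = 15439050772640, q_11 = 4·97503710444 + 4421972495 = 394436814271 → 15439050772640/394436814271
APPEND 13: p_12 = 13·15439050772640 + 3816491467329 = 204524151511649, q_12 = 13·394436814271 + 97503710444 = 5225182295967 → 204524151511649/5225182295967
APPEND 7: p_13 = 7·204524151511649 + 15439050772640 = 1447108111354183, q_13 = 7·5225182295967 + 394436814271 = 36970712886040 → 1447108111354183/36970712886040
APPEND 24: p_14 = 24·1447108111354183 + 204524151511649 = 34935118824012041, q_14 = 24·36970712886040 + 5225182295967 = 892522291560927 → 34935118824012041/892522291560927
APPEND 34: p_15 = 34·34935118824012041 + 1447108111354183 = 1189241148127763577, q_15 = 34·892522291560927 + 36970712886040 = 30382728625957558 → 1189241148127763577/30382728625957558
APPEND 28: p_16 = 28·1189241148127763577 + 34935118824012041 = 33333687266401392197, q_16 = 28·30382728625957558 + 892522291560927 = 851608923818372551 → 33333687266401392197/851608923818372551
APPEND 13: p_17 = 13·33333687266401392197 + 1189241148127763577 = 434527175611345862138, q_17 = 13·851608923818372551 + 30382728625957558 = 11101298738264800721 → 434527175611345862138/11101298738264800721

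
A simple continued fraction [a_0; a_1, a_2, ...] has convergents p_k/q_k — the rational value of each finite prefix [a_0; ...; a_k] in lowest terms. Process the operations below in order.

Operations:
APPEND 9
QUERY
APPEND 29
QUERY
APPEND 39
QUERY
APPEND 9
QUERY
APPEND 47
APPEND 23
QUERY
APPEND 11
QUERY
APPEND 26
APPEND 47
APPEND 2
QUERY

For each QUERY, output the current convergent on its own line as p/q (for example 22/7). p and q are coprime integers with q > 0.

9/1
262/29
10227/1132
92305/10217
100109231/11080830
1105550103/122370461
2742430231561/303552458442

APPEND 9: p_0 = 9·1 + 0 = 9, q_0 = 9·0 + 1 = 1 → 9/1
APPEND 29: p_1 = 29·9 + 1 = 262, q_1 = 29·1 + 0 = 29 → 262/29
APPEND 39: p_2 = 39·262 + 9 = 10227, q_2 = 39·29 + 1 = 1132 → 10227/1132
APPEND 9: p_3 = 9·10227 + 262 = 92305, q_3 = 9·1132 + 29 = 10217 → 92305/10217
APPEND 47: p_4 = 47·92305 + 10227 = 4348562, q_4 = 47·10217 + 1132 = 481331 → 4348562/481331
APPEND 23: p_5 = 23·4348562 + 92305 = 100109231, q_5 = 23·481331 + 10217 = 11080830 → 100109231/11080830
APPEND 11: p_6 = 11·100109231 + 4348562 = 1105550103, q_6 = 11·11080830 + 481331 = 122370461 → 1105550103/122370461
APPEND 26: p_7 = 26·1105550103 + 100109231 = 28844411909, q_7 = 26·122370461 + 11080830 = 3192712816 → 28844411909/3192712816
APPEND 47: p_8 = 47·28844411909 + 1105550103 = 1356792909826, q_8 = 47·3192712816 + 122370461 = 150179872813 → 1356792909826/150179872813
APPEND 2: p_9 = 2·1356792909826 + 28844411909 = 2742430231561, q_9 = 2·150179872813 + 3192712816 = 303552458442 → 2742430231561/303552458442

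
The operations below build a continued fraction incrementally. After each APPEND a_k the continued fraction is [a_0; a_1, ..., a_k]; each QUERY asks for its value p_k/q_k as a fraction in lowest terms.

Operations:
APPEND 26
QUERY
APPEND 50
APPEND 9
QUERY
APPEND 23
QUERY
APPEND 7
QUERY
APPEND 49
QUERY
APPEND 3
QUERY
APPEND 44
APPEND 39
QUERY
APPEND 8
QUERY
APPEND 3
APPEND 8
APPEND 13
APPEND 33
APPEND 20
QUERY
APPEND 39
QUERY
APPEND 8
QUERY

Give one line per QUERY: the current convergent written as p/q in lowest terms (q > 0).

APPEND 26: p_0 = 26·1 + 0 = 26, q_0 = 26·0 + 1 = 1 → 26/1
APPEND 50: p_1 = 50·26 + 1 = 1301, q_1 = 50·1 + 0 = 50 → 1301/50
APPEND 9: p_2 = 9·1301 + 26 = 11735, q_2 = 9·50 + 1 = 451 → 11735/451
APPEND 23: p_3 = 23·11735 + 1301 = 271206, q_3 = 23·451 + 50 = 10423 → 271206/10423
APPEND 7: p_4 = 7·271206 + 11735 = 1910177, q_4 = 7·10423 + 451 = 73412 → 1910177/73412
APPEND 49: p_5 = 49·1910177 + 271206 = 93869879, q_5 = 49·73412 + 10423 = 3607611 → 93869879/3607611
APPEND 3: p_6 = 3·93869879 + 1910177 = 283519814, q_6 = 3·3607611 + 73412 = 10896245 → 283519814/10896245
APPEND 44: p_7 = 44·283519814 + 93869879 = 12568741695, q_7 = 44·10896245 + 3607611 = 483042391 → 12568741695/483042391
APPEND 39: p_8 = 39·12568741695 + 283519814 = 490464445919, q_8 = 39·483042391 + 10896245 = 18849549494 → 490464445919/18849549494
APPEND 8: p_9 = 8·490464445919 + 12568741695 = 3936284309047, q_9 = 8·18849549494 + 483042391 = 151279438343 → 3936284309047/151279438343
APPEND 3: p_10 = 3·3936284309047 + 490464445919 = 12299317373060, q_10 = 3·151279438343 + 18849549494 = 472687864523 → 12299317373060/472687864523
APPEND 8: p_11 = 8·12299317373060 + 3936284309047 = 102330823293527, q_11 = 8·472687864523 + 151279438343 = 3932782354527 → 102330823293527/3932782354527
APPEND 13: p_12 = 13·102330823293527 + 12299317373060 = 1342600020188911, q_12 = 13·3932782354527 + 472687864523 = 51598858473374 → 1342600020188911/51598858473374
APPEND 33: p_13 = 33·1342600020188911 + 102330823293527 = 44408131489527590, q_13 = 33·51598858473374 + 3932782354527 = 1706695111975869 → 44408131489527590/1706695111975869
APPEND 20: p_14 = 20·44408131489527590 + 1342600020188911 = 889505229810740711, q_14 = 20·1706695111975869 + 51598858473374 = 34185501097990754 → 889505229810740711/34185501097990754
APPEND 39: p_15 = 39·889505229810740711 + 44408131489527590 = 34735112094108415319, q_15 = 39·34185501097990754 + 1706695111975869 = 1334941237933615275 → 34735112094108415319/1334941237933615275
APPEND 8: p_16 = 8·34735112094108415319 + 889505229810740711 = 278770401982678063263, q_16 = 8·1334941237933615275 + 34185501097990754 = 10713715404566912954 → 278770401982678063263/10713715404566912954

26/1
11735/451
271206/10423
1910177/73412
93869879/3607611
283519814/10896245
490464445919/18849549494
3936284309047/151279438343
889505229810740711/34185501097990754
34735112094108415319/1334941237933615275
278770401982678063263/10713715404566912954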